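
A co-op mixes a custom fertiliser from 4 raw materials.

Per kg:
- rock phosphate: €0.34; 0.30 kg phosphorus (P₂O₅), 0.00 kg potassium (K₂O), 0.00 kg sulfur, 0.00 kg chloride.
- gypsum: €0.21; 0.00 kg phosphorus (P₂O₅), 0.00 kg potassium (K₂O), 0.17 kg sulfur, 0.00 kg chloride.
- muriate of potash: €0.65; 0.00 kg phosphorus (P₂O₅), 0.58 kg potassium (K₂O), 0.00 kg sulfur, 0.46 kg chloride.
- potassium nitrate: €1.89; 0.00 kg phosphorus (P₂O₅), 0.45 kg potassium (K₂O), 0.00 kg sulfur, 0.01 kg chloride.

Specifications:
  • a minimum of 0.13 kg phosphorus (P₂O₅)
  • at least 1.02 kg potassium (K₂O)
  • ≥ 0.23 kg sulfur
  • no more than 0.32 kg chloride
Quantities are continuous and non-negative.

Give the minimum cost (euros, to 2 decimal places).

€3.53

Treat it as an LP. Let x1 = kg of rock phosphate, x2 = kg of gypsum, x3 = kg of muriate of potash, x4 = kg of potassium nitrate.
min 0.34x1 + 0.21x2 + 0.65x3 + 1.89x4 subject to:
  0.3x1 ≥ 0.13   (phosphorus (P₂O₅))
  0.58x3 + 0.45x4 ≥ 1.02   (potassium (K₂O))
  0.17x2 ≥ 0.23   (sulfur)
  0.46x3 + 0.01x4 ≤ 0.32   (chloride)
  x1, x2, x3, x4 ≥ 0.
The optimal mix uses every input. Binding constraints: phosphorus (P₂O₅), potassium (K₂O), sulfur, chloride.
That vertex is x1 = 0.4333, x2 = 1.353, x3 = 0.665, x4 = 1.41.
Objective = 0.34·0.4333 + 0.21·1.353 + 0.65·0.665 + 1.89·1.41 = 3.5286.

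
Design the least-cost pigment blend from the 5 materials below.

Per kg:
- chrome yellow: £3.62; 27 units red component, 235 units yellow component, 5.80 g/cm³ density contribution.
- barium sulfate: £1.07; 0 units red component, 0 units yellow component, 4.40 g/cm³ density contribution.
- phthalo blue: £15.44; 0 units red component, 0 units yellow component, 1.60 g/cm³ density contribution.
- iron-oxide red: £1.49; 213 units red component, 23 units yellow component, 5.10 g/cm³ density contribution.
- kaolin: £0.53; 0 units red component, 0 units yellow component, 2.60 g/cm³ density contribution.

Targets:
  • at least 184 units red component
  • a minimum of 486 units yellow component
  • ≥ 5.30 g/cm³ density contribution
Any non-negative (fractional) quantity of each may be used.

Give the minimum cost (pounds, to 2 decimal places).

£8.18

This is a linear program. Let x1 = kg of chrome yellow, x2 = kg of barium sulfate, x3 = kg of phthalo blue, x4 = kg of iron-oxide red, x5 = kg of kaolin.
Minimize 3.62x1 + 1.07x2 + 15.44x3 + 1.49x4 + 0.53x5 with:
  27x1 + 213x4 ≥ 184   (red component)
  235x1 + 23x4 ≥ 486   (yellow component)
  5.8x1 + 4.4x2 + 1.6x3 + 5.1x4 + 2.6x5 ≥ 5.3   (density contribution)
  x1, x2, x3, x4, x5 ≥ 0.
The cheapest feasible vertex uses only chrome yellow, iron-oxide red; barium sulfate, phthalo blue, kaolin are not used. The red component and yellow component requirements are met with equality.
That vertex is x1 = 2.008, x4 = 0.6093.
Total cost: 3.62·2.008 + 1.49·0.6093 = 8.1768.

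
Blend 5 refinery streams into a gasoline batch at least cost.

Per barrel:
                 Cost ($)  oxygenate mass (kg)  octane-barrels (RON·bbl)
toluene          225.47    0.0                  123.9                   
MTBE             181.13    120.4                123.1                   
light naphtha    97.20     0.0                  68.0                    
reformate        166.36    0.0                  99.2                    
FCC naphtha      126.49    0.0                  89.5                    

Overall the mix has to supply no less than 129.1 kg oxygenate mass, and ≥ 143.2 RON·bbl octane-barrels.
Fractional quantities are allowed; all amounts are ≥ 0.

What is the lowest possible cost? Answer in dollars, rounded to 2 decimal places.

$210.05

Set it up as a linear program. Let x1 = barrels of toluene, x2 = barrels of MTBE, x3 = barrels of light naphtha, x4 = barrels of reformate, x5 = barrels of FCC naphtha.
Minimize 225.47x1 + 181.13x2 + 97.2x3 + 166.36x4 + 126.49x5 subject to:
  120.4x2 ≥ 129.1   (oxygenate mass)
  123.9x1 + 123.1x2 + 68x3 + 99.2x4 + 89.5x5 ≥ 143.2   (octane-barrels)
  x1, x2, x3, x4, x5 ≥ 0.
The minimum-cost mix takes nothing from toluene, light naphtha, reformate — only MTBE, FCC naphtha. Binding constraints: oxygenate mass and octane-barrels.
So MTBE = 1.07226 barrels, FCC naphtha = 0.125194 barrels.
Cost = 181.13·1.07226 + 126.49·0.125194 = 210.0542.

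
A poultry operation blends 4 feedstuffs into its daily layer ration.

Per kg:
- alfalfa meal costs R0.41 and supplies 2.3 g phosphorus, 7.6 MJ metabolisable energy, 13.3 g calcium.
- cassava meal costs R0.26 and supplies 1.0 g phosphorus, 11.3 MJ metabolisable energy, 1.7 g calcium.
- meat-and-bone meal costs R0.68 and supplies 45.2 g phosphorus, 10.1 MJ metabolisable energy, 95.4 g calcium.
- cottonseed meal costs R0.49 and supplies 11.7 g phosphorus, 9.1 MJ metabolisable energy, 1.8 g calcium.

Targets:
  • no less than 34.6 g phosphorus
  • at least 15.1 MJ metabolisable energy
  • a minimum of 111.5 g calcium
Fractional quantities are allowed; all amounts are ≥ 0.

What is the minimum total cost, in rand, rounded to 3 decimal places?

R0.868

Let x1 = kg of alfalfa meal, x2 = kg of cassava meal, x3 = kg of meat-and-bone meal, x4 = kg of cottonseed meal.
Minimize 0.41x1 + 0.26x2 + 0.68x3 + 0.49x4 subject to:
  2.3x1 + 1x2 + 45.2x3 + 11.7x4 ≥ 34.6   (phosphorus)
  7.6x1 + 11.3x2 + 10.1x3 + 9.1x4 ≥ 15.1   (metabolisable energy)
  13.3x1 + 1.7x2 + 95.4x3 + 1.8x4 ≥ 111.5   (calcium)
  x1, x2, x3, x4 ≥ 0.
At the optimum only cassava meal, meat-and-bone meal are positive (alfalfa meal, cottonseed meal = 0). Binding constraints: metabolisable energy and calcium.
Solving gives x2 = 0.2964, x3 = 1.163.
Total cost: 0.26·0.2964 + 0.68·1.163 = 0.86790.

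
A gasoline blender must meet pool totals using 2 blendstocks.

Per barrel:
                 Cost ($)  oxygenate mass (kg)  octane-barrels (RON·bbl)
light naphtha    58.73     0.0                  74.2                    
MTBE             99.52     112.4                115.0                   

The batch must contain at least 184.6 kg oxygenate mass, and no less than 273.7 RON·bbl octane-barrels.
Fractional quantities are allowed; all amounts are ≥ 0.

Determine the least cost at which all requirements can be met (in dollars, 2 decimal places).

Set it up as a linear program. Let x1 = barrels of light naphtha, x2 = barrels of MTBE.
Minimize 58.73x1 + 99.52x2 subject to:
  112.4x2 ≥ 184.6   (oxygenate mass)
  74.2x1 + 115x2 ≥ 273.7   (octane-barrels)
  x1, x2 ≥ 0.
Both inputs are positive at the optimum. The oxygenate mass and octane-barrels requirements are met with equality.
So light naphtha = 1.1433 barrels, MTBE = 1.6423 barrels.
Objective = 58.73·1.1433 + 99.52·1.6423 = 230.5877.

$230.59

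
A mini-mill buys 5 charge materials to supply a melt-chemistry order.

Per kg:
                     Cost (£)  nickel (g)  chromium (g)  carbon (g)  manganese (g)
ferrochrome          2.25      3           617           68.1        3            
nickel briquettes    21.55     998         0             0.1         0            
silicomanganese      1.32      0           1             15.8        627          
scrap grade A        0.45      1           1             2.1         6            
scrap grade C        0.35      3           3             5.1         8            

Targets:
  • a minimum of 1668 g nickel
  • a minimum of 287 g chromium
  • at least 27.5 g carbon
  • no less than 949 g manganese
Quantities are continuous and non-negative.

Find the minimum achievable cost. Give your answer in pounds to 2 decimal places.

Treat it as an LP. Let x1 = kg of ferrochrome, x2 = kg of nickel briquettes, x3 = kg of silicomanganese, x4 = kg of scrap grade A, x5 = kg of scrap grade C.
Minimise 2.25x1 + 21.55x2 + 1.32x3 + 0.45x4 + 0.35x5 subject to:
  3x1 + 998x2 + 1x4 + 3x5 ≥ 1668   (nickel)
  617x1 + 1x3 + 1x4 + 3x5 ≥ 287   (chromium)
  68.1x1 + 0.1x2 + 15.8x3 + 2.1x4 + 5.1x5 ≥ 27.5   (carbon)
  3x1 + 627x3 + 6x4 + 8x5 ≥ 949   (manganese)
  x1, x2, x3, x4, x5 ≥ 0.
The minimum-cost mix takes nothing from scrap grade A, scrap grade C — only ferrochrome, nickel briquettes, silicomanganese. The nickel, chromium, manganese requirements are met with equality.
Solving gives x1 = 0.4627, x2 = 1.67, x3 = 1.511.
Hence cost = 2.25·0.4627 + 21.55·1.67 + 1.32·1.511 = £39.0241.

£39.02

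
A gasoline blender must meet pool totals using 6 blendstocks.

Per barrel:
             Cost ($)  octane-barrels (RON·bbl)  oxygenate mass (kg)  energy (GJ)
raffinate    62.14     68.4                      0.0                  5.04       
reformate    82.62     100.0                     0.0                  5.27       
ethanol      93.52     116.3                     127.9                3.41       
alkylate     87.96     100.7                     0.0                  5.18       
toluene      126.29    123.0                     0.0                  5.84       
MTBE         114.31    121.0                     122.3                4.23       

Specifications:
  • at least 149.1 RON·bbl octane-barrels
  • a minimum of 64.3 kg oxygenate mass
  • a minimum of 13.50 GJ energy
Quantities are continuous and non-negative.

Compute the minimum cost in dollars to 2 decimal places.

Treat it as an LP. Let x1 = barrels of raffinate, x2 = barrels of reformate, x3 = barrels of ethanol, x4 = barrels of alkylate, x5 = barrels of toluene, x6 = barrels of MTBE.
Minimize 62.14x1 + 82.62x2 + 93.52x3 + 87.96x4 + 126.29x5 + 114.31x6 subject to:
  68.4x1 + 100x2 + 116.3x3 + 100.7x4 + 123x5 + 121x6 ≥ 149.1   (octane-barrels)
  127.9x3 + 122.3x6 ≥ 64.3   (oxygenate mass)
  5.04x1 + 5.27x2 + 3.41x3 + 5.18x4 + 5.84x5 + 4.23x6 ≥ 13.5   (energy)
  x1, x2, x3, x4, x5, x6 ≥ 0.
The optimal basis is {raffinate, ethanol}; reformate, alkylate, toluene, MTBE drop out. The oxygenate mass and energy requirements are met with equality.
So raffinate = 2.33843 barrels, ethanol = 0.502737 barrels.
Cost = 62.14·2.33843 + 93.52·0.502737 = 192.3260.

$192.33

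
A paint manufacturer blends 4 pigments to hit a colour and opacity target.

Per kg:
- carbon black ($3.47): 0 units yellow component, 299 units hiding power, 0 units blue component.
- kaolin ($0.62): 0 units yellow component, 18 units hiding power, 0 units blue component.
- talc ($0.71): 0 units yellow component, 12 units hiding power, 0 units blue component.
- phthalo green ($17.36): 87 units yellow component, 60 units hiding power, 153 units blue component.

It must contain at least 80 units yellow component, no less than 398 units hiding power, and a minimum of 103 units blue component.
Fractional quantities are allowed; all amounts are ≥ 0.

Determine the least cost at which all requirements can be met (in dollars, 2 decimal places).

$19.94

Set it up as a linear program. Let x1 = kg of carbon black, x2 = kg of kaolin, x3 = kg of talc, x4 = kg of phthalo green.
min 3.47x1 + 0.62x2 + 0.71x3 + 17.36x4 with:
  87x4 ≥ 80   (yellow component)
  299x1 + 18x2 + 12x3 + 60x4 ≥ 398   (hiding power)
  153x4 ≥ 103   (blue component)
  x1, x2, x3, x4 ≥ 0.
The cheapest feasible vertex uses only carbon black, phthalo green; kaolin, talc are not used. The yellow component and hiding power requirements are met with equality.
That vertex is x1 = 1.147, x4 = 0.9195.
Hence cost = 3.47·1.147 + 17.36·0.9195 = $19.9426.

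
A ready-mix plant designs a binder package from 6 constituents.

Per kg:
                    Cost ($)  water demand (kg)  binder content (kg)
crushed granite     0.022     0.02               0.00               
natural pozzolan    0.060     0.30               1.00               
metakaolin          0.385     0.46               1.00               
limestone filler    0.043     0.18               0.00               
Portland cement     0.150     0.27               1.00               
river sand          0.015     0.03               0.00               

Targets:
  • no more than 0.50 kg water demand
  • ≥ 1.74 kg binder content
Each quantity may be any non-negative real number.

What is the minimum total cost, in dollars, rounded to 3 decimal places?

$0.170

Let x1 = kg of crushed granite, x2 = kg of natural pozzolan, x3 = kg of metakaolin, x4 = kg of limestone filler, x5 = kg of Portland cement, x6 = kg of river sand.
Minimize 0.022x1 + 0.06x2 + 0.385x3 + 0.043x4 + 0.15x5 + 0.015x6 subject to:
  0.02x1 + 0.3x2 + 0.46x3 + 0.18x4 + 0.27x5 + 0.03x6 ≤ 0.5   (water demand)
  1x2 + 1x3 + 1x5 ≥ 1.74   (binder content)
  x1, x2, x3, x4, x5, x6 ≥ 0.
The minimum-cost mix takes nothing from crushed granite, metakaolin, limestone filler, river sand — only natural pozzolan, Portland cement. There the water demand and binder content constraints are tight.
So natural pozzolan = 1.007 kg, Portland cement = 0.7333 kg.
Hence cost = 0.06·1.007 + 0.15·0.7333 = $0.17042.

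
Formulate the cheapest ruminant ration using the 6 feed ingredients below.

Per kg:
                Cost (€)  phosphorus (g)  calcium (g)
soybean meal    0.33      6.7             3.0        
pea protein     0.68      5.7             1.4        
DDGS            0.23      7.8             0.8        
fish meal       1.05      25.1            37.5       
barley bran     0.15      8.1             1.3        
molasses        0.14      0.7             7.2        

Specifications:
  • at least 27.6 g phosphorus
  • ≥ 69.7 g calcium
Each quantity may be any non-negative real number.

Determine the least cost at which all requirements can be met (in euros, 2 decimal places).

€1.67

Set it up as a linear program. Let x1 = kg of soybean meal, x2 = kg of pea protein, x3 = kg of DDGS, x4 = kg of fish meal, x5 = kg of barley bran, x6 = kg of molasses.
min 0.33x1 + 0.68x2 + 0.23x3 + 1.05x4 + 0.15x5 + 0.14x6 s.t.:
  6.7x1 + 5.7x2 + 7.8x3 + 25.1x4 + 8.1x5 + 0.7x6 ≥ 27.6   (phosphorus)
  3x1 + 1.4x2 + 0.8x3 + 37.5x4 + 1.3x5 + 7.2x6 ≥ 69.7   (calcium)
  x1, x2, x3, x4, x5, x6 ≥ 0.
The minimum-cost mix takes nothing from soybean meal, pea protein, DDGS, barley bran — only fish meal, molasses. There the phosphorus and calcium constraints are tight.
That vertex is x4 = 0.9706, x6 = 4.625.
Objective = 1.05·0.9706 + 0.14·4.625 = 1.6666.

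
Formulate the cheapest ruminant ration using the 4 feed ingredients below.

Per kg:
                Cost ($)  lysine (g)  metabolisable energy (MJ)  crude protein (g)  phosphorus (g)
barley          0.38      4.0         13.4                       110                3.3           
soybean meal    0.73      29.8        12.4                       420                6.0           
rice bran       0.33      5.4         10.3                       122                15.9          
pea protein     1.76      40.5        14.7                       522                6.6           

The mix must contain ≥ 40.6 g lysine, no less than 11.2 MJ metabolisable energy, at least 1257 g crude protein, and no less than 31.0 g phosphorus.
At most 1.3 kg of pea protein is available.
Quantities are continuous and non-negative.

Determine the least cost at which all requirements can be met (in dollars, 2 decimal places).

This is a linear program. Let x1 = kg of barley, x2 = kg of soybean meal, x3 = kg of rice bran, x4 = kg of pea protein.
min 0.38x1 + 0.73x2 + 0.33x3 + 1.76x4 s.t.:
  4x1 + 29.8x2 + 5.4x3 + 40.5x4 ≥ 40.6   (lysine)
  13.4x1 + 12.4x2 + 10.3x3 + 14.7x4 ≥ 11.2   (metabolisable energy)
  110x1 + 420x2 + 122x3 + 522x4 ≥ 1257   (crude protein)
  3.3x1 + 6x2 + 15.9x3 + 6.6x4 ≥ 31   (phosphorus)
  x4 ≤ 1.3
  x1, x2, x3, x4 ≥ 0.
The minimum-cost mix takes nothing from barley, pea protein — only soybean meal, rice bran. Binding constraints: crude protein and phosphorus.
That vertex is x2 = 2.725, x3 = 0.9213.
Cost = 0.73·2.725 + 0.33·0.9213 = 2.2933.

$2.29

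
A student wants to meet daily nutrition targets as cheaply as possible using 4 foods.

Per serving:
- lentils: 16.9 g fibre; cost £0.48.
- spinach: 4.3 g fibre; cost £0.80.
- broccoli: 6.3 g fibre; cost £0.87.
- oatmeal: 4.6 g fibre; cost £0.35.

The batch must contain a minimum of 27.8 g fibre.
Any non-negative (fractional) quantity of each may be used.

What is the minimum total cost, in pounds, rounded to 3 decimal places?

Set it up as a linear program. Let x1 = servings of lentils, x2 = servings of spinach, x3 = servings of broccoli, x4 = servings of oatmeal.
min 0.48x1 + 0.8x2 + 0.87x3 + 0.35x4 with:
  16.9x1 + 4.3x2 + 6.3x3 + 4.6x4 ≥ 27.8   (fibre)
  x1, x2, x3, x4 ≥ 0.
At the optimum only lentils is positive (spinach, broccoli, oatmeal = 0). The fibre requirement is met with equality.
Optimal quantities: lentils = 1.645 servings.
Cost = 0.48·1.645 = 0.78960.

£0.790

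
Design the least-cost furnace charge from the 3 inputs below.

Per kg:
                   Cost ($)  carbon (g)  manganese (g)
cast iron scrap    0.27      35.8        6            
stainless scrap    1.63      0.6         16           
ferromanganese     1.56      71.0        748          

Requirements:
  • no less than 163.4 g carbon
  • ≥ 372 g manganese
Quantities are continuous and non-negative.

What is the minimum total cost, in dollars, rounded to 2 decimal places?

$1.71

Set it up as a linear program. Let x1 = kg of cast iron scrap, x2 = kg of stainless scrap, x3 = kg of ferromanganese.
Minimize 0.27x1 + 1.63x2 + 1.56x3 subject to:
  35.8x1 + 0.6x2 + 71x3 ≥ 163.4   (carbon)
  6x1 + 16x2 + 748x3 ≥ 372   (manganese)
  x1, x2, x3 ≥ 0.
At the optimum only cast iron scrap, ferromanganese are positive (stainless scrap = 0). There the carbon and manganese constraints are tight.
That vertex is x1 = 3.636, x3 = 0.4682.
Hence cost = 0.27·3.636 + 1.56·0.4682 = $1.7121.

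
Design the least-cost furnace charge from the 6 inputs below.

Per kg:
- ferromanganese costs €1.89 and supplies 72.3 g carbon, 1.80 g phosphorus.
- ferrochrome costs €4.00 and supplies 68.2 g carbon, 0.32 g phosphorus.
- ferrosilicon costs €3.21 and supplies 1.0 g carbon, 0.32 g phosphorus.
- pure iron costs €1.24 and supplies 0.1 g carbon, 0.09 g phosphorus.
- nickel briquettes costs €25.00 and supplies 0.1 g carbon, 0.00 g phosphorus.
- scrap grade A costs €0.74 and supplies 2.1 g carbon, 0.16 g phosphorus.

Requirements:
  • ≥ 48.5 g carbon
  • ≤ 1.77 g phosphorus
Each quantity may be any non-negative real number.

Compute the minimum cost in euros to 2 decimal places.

€1.27

Let x1 = kg of ferromanganese, x2 = kg of ferrochrome, x3 = kg of ferrosilicon, x4 = kg of pure iron, x5 = kg of nickel briquettes, x6 = kg of scrap grade A.
Minimise 1.89x1 + 4x2 + 3.21x3 + 1.24x4 + 25x5 + 0.74x6 s.t.:
  72.3x1 + 68.2x2 + 1x3 + 0.1x4 + 0.1x5 + 2.1x6 ≥ 48.5   (carbon)
  1.8x1 + 0.32x2 + 0.32x3 + 0.09x4 + 0.16x6 ≤ 1.77   (phosphorus)
  x1, x2, x3, x4, x5, x6 ≥ 0.
At the optimum only ferromanganese is positive (ferrochrome, ferrosilicon, pure iron, nickel briquettes, scrap grade A = 0). There the carbon constraint is tight.
That vertex is x1 = 0.6708.
Total cost: 1.89·0.6708 = 1.2678.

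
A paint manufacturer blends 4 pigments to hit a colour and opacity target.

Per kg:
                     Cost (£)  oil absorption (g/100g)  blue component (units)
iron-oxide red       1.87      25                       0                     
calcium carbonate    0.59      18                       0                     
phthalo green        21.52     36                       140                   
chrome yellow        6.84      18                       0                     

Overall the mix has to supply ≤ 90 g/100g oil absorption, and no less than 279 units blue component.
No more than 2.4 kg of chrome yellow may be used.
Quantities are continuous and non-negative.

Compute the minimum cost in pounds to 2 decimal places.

£42.89

Let x1 = kg of iron-oxide red, x2 = kg of calcium carbonate, x3 = kg of phthalo green, x4 = kg of chrome yellow.
min 1.87x1 + 0.59x2 + 21.52x3 + 6.84x4 with:
  25x1 + 18x2 + 36x3 + 18x4 ≤ 90   (oil absorption)
  140x3 ≥ 279   (blue component)
  x4 ≤ 2.4
  x1, x2, x3, x4 ≥ 0.
At the optimum only phthalo green is positive (iron-oxide red, calcium carbonate, chrome yellow = 0). Binding constraint: blue component.
Solving gives x3 = 1.993.
Cost = 21.52·1.993 = 42.8894.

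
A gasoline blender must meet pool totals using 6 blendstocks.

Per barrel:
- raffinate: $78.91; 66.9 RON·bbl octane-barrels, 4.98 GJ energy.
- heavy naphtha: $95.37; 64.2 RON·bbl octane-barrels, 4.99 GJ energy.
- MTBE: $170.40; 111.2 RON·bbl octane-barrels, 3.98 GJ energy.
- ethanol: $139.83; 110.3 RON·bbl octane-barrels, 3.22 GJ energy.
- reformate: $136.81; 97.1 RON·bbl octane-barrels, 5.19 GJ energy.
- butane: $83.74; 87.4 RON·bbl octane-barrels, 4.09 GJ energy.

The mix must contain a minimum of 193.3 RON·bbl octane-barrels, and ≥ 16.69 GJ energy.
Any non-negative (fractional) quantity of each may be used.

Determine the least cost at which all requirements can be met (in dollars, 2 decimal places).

$264.46

Let x1 = barrels of raffinate, x2 = barrels of heavy naphtha, x3 = barrels of MTBE, x4 = barrels of ethanol, x5 = barrels of reformate, x6 = barrels of butane.
Minimise 78.91x1 + 95.37x2 + 170.4x3 + 139.83x4 + 136.81x5 + 83.74x6 s.t.:
  66.9x1 + 64.2x2 + 111.2x3 + 110.3x4 + 97.1x5 + 87.4x6 ≥ 193.3   (octane-barrels)
  4.98x1 + 4.99x2 + 3.98x3 + 3.22x4 + 5.19x5 + 4.09x6 ≥ 16.69   (energy)
  x1, x2, x3, x4, x5, x6 ≥ 0.
At the optimum only raffinate is positive (heavy naphtha, MTBE, ethanol, reformate, butane = 0). There the energy constraint is tight.
So raffinate = 3.3514 barrels.
Cost = 78.91·3.3514 = 264.4590.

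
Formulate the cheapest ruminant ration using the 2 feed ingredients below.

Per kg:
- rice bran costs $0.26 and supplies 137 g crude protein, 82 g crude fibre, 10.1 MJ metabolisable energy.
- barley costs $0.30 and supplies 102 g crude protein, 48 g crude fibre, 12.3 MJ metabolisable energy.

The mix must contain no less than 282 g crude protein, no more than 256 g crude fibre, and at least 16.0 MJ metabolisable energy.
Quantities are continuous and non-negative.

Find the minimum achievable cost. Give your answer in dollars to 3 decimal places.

$0.535

Treat it as an LP. Let x1 = kg of rice bran, x2 = kg of barley.
min 0.26x1 + 0.3x2 s.t.:
  137x1 + 102x2 ≥ 282   (crude protein)
  82x1 + 48x2 ≤ 256   (crude fibre)
  10.1x1 + 12.3x2 ≥ 16   (metabolisable energy)
  x1, x2 ≥ 0.
The cheapest feasible vertex uses only rice bran; barley is not used. There the crude protein constraint is tight.
Optimal quantities: rice bran = 2.058 kg.
Cost = 0.26·2.058 = 0.53508.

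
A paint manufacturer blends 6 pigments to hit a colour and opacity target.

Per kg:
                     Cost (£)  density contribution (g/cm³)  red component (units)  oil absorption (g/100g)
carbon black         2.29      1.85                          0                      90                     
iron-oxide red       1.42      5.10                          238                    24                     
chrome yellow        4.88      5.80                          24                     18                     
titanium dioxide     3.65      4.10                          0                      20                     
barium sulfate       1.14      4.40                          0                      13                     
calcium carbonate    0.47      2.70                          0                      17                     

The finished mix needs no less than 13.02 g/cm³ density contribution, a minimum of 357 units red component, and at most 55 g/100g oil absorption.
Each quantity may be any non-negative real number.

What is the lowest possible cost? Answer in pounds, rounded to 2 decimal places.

£3.44

Treat it as an LP. Let x1 = kg of carbon black, x2 = kg of iron-oxide red, x3 = kg of chrome yellow, x4 = kg of titanium dioxide, x5 = kg of barium sulfate, x6 = kg of calcium carbonate.
min 2.29x1 + 1.42x2 + 4.88x3 + 3.65x4 + 1.14x5 + 0.47x6 s.t.:
  1.85x1 + 5.1x2 + 5.8x3 + 4.1x4 + 4.4x5 + 2.7x6 ≥ 13.02   (density contribution)
  238x2 + 24x3 ≥ 357   (red component)
  90x1 + 24x2 + 18x3 + 20x4 + 13x5 + 17x6 ≤ 55   (oil absorption)
  x1, x2, x3, x4, x5, x6 ≥ 0.
The optimal basis is {iron-oxide red, barium sulfate, calcium carbonate}; carbon black, chrome yellow, titanium dioxide drop out. Binding constraints: density contribution, red component, oil absorption.
Solving gives x2 = 1.5, x5 = 1.007, x6 = 0.3474.
Hence cost = 1.42·1.5 + 1.14·1.007 + 0.47·0.3474 = £3.4413.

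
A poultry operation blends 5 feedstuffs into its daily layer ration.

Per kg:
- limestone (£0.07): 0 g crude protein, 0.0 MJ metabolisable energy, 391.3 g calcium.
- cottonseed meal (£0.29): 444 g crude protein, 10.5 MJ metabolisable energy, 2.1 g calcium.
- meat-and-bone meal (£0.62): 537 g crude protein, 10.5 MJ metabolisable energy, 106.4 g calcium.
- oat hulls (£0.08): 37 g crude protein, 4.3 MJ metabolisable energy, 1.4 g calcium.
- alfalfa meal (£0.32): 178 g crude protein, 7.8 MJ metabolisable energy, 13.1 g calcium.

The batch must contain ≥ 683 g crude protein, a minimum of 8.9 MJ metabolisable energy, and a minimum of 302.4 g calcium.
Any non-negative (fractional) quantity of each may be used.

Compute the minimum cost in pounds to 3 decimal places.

£0.500

This is a linear program. Let x1 = kg of limestone, x2 = kg of cottonseed meal, x3 = kg of meat-and-bone meal, x4 = kg of oat hulls, x5 = kg of alfalfa meal.
Minimize 0.07x1 + 0.29x2 + 0.62x3 + 0.08x4 + 0.32x5 s.t.:
  444x2 + 537x3 + 37x4 + 178x5 ≥ 683   (crude protein)
  10.5x2 + 10.5x3 + 4.3x4 + 7.8x5 ≥ 8.9   (metabolisable energy)
  391.3x1 + 2.1x2 + 106.4x3 + 1.4x4 + 13.1x5 ≥ 302.4   (calcium)
  x1, x2, x3, x4, x5 ≥ 0.
At the optimum only limestone, cottonseed meal are positive (meat-and-bone meal, oat hulls, alfalfa meal = 0). The crude protein and calcium requirements are met with equality.
That vertex is x1 = 0.7646, x2 = 1.538.
Objective = 0.07·0.7646 + 0.29·1.538 = 0.49954.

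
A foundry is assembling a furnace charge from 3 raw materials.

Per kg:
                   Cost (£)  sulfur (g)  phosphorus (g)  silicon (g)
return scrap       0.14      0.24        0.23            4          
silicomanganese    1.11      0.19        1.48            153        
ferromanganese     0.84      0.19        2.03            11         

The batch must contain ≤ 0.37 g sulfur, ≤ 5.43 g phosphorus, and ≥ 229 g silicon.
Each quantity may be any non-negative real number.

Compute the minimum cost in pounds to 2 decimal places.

This is a linear program. Let x1 = kg of return scrap, x2 = kg of silicomanganese, x3 = kg of ferromanganese.
Minimise 0.14x1 + 1.11x2 + 0.84x3 s.t.:
  0.24x1 + 0.19x2 + 0.19x3 ≤ 0.37   (sulfur)
  0.23x1 + 1.48x2 + 2.03x3 ≤ 5.43   (phosphorus)
  4x1 + 153x2 + 11x3 ≥ 229   (silicon)
  x1, x2, x3 ≥ 0.
The optimal basis is {silicomanganese}; return scrap, ferromanganese drop out. Binding constraint: silicon.
So silicomanganese = 1.497 kg.
Total cost: 1.11·1.497 = 1.6617.

£1.66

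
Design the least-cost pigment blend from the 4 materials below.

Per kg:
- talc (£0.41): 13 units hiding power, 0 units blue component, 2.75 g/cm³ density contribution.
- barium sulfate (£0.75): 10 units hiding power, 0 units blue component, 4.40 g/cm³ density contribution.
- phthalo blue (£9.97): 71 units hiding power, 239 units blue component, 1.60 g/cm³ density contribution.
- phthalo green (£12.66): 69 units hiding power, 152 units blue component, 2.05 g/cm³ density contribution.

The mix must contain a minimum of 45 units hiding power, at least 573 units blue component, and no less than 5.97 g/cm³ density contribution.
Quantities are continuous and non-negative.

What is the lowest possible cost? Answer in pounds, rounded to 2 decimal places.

Set it up as a linear program. Let x1 = kg of talc, x2 = kg of barium sulfate, x3 = kg of phthalo blue, x4 = kg of phthalo green.
Minimise 0.41x1 + 0.75x2 + 9.97x3 + 12.66x4 subject to:
  13x1 + 10x2 + 71x3 + 69x4 ≥ 45   (hiding power)
  239x3 + 152x4 ≥ 573   (blue component)
  2.75x1 + 4.4x2 + 1.6x3 + 2.05x4 ≥ 5.97   (density contribution)
  x1, x2, x3, x4 ≥ 0.
The optimal basis is {talc, phthalo blue}; barium sulfate, phthalo green drop out. There the blue component and density contribution constraints are tight.
Solving gives x1 = 0.776, x3 = 2.397.
Total cost: 0.41·0.776 + 9.97·2.397 = 24.2163.

£24.22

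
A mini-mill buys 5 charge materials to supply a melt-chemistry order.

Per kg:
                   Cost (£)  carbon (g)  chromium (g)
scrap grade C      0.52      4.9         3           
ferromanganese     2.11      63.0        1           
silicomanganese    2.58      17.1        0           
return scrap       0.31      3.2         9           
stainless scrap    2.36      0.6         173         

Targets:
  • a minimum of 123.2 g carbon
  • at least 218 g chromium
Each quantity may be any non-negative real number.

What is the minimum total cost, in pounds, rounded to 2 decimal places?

Treat it as an LP. Let x1 = kg of scrap grade C, x2 = kg of ferromanganese, x3 = kg of silicomanganese, x4 = kg of return scrap, x5 = kg of stainless scrap.
min 0.52x1 + 2.11x2 + 2.58x3 + 0.31x4 + 2.36x5 subject to:
  4.9x1 + 63x2 + 17.1x3 + 3.2x4 + 0.6x5 ≥ 123.2   (carbon)
  3x1 + 1x2 + 9x4 + 173x5 ≥ 218   (chromium)
  x1, x2, x3, x4, x5 ≥ 0.
At the optimum only ferromanganese, stainless scrap are positive (scrap grade C, silicomanganese, return scrap = 0). There the carbon and chromium constraints are tight.
Solving gives x2 = 1.944, x5 = 1.249.
Hence cost = 2.11·1.944 + 2.36·1.249 = £7.0495.

£7.05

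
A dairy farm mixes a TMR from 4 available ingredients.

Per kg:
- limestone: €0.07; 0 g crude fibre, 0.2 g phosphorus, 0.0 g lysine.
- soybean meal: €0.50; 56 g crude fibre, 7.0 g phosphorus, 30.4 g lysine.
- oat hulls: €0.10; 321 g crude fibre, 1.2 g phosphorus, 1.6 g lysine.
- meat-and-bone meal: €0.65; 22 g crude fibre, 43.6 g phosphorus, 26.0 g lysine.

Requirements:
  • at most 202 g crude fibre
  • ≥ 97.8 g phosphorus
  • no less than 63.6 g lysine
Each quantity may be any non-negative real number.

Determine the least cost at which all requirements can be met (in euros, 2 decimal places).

Let x1 = kg of limestone, x2 = kg of soybean meal, x3 = kg of oat hulls, x4 = kg of meat-and-bone meal.
Minimise 0.07x1 + 0.5x2 + 0.1x3 + 0.65x4 subject to:
  56x2 + 321x3 + 22x4 ≤ 202   (crude fibre)
  0.2x1 + 7x2 + 1.2x3 + 43.6x4 ≥ 97.8   (phosphorus)
  30.4x2 + 1.6x3 + 26x4 ≥ 63.6   (lysine)
  x1, x2, x3, x4 ≥ 0.
The minimum-cost mix takes nothing from limestone, oat hulls — only soybean meal, meat-and-bone meal. Binding constraints: phosphorus and lysine.
That vertex is x2 = 0.2013, x4 = 2.211.
Total cost: 0.5·0.2013 + 0.65·2.211 = 1.5378.

€1.54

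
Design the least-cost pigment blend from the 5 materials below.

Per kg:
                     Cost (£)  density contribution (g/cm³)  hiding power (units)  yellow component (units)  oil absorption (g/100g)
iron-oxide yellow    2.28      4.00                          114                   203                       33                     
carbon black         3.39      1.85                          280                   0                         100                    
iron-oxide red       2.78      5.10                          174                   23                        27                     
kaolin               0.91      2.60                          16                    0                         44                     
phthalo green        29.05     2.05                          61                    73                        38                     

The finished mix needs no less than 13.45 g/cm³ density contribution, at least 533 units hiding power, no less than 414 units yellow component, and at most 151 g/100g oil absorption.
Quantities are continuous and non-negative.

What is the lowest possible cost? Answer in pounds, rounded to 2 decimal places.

£8.82

Treat it as an LP. Let x1 = kg of iron-oxide yellow, x2 = kg of carbon black, x3 = kg of iron-oxide red, x4 = kg of kaolin, x5 = kg of phthalo green.
Minimize 2.28x1 + 3.39x2 + 2.78x3 + 0.91x4 + 29.05x5 s.t.:
  4x1 + 1.85x2 + 5.1x3 + 2.6x4 + 2.05x5 ≥ 13.45   (density contribution)
  114x1 + 280x2 + 174x3 + 16x4 + 61x5 ≥ 533   (hiding power)
  203x1 + 23x3 + 73x5 ≥ 414   (yellow component)
  33x1 + 100x2 + 27x3 + 44x4 + 38x5 ≤ 151   (oil absorption)
  x1, x2, x3, x4, x5 ≥ 0.
The minimum-cost mix takes nothing from kaolin, phthalo green — only iron-oxide yellow, carbon black, iron-oxide red. The density contribution, hiding power, yellow component requirements are met with equality.
So iron-oxide yellow = 1.935 kg, carbon black = 0.5422 kg, iron-oxide red = 0.9231 kg.
Cost = 2.28·1.935 + 3.39·0.5422 + 2.78·0.9231 = 8.8161.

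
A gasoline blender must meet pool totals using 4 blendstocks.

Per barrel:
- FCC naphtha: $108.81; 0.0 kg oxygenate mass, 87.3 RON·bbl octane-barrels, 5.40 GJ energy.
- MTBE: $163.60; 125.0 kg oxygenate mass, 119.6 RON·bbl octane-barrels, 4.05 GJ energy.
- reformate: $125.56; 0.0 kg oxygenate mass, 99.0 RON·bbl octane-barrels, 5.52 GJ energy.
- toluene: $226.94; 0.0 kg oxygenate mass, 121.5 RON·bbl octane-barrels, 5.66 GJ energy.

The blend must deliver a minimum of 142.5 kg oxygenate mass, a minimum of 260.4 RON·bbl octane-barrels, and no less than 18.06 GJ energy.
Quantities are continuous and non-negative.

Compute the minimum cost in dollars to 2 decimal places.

$457.38

This is a linear program. Let x1 = barrels of FCC naphtha, x2 = barrels of MTBE, x3 = barrels of reformate, x4 = barrels of toluene.
min 108.81x1 + 163.6x2 + 125.56x3 + 226.94x4 s.t.:
  125x2 ≥ 142.5   (oxygenate mass)
  87.3x1 + 119.6x2 + 99x3 + 121.5x4 ≥ 260.4   (octane-barrels)
  5.4x1 + 4.05x2 + 5.52x3 + 5.66x4 ≥ 18.06   (energy)
  x1, x2, x3, x4 ≥ 0.
At the optimum only FCC naphtha, MTBE are positive (reformate, toluene = 0). There the oxygenate mass and energy constraints are tight.
That vertex is x1 = 2.4894, x2 = 1.14.
Hence cost = 108.81·2.4894 + 163.6·1.14 = $457.3756.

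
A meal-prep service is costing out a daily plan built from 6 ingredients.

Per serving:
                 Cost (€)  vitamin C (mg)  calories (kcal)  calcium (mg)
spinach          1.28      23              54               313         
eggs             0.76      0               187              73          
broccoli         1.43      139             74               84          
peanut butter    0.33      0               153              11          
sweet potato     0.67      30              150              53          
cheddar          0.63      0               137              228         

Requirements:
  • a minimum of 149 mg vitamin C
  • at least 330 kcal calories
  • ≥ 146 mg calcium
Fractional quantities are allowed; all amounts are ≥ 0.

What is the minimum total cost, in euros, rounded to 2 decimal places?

€2.13

This is a linear program. Let x1 = servings of spinach, x2 = servings of eggs, x3 = servings of broccoli, x4 = servings of peanut butter, x5 = servings of sweet potato, x6 = servings of cheddar.
Minimize 1.28x1 + 0.76x2 + 1.43x3 + 0.33x4 + 0.67x5 + 0.63x6 s.t.:
  23x1 + 139x3 + 30x5 ≥ 149   (vitamin C)
  54x1 + 187x2 + 74x3 + 153x4 + 150x5 + 137x6 ≥ 330   (calories)
  313x1 + 73x2 + 84x3 + 11x4 + 53x5 + 228x6 ≥ 146   (calcium)
  x1, x2, x3, x4, x5, x6 ≥ 0.
At the optimum only broccoli, peanut butter, cheddar are positive (spinach, eggs, sweet potato = 0). There the vitamin C, calories, calcium constraints are tight.
So broccoli = 1.072 servings, peanut butter = 1.483 servings, cheddar = 0.1739 servings.
Hence cost = 1.43·1.072 + 0.33·1.483 + 0.63·0.1739 = €2.1319.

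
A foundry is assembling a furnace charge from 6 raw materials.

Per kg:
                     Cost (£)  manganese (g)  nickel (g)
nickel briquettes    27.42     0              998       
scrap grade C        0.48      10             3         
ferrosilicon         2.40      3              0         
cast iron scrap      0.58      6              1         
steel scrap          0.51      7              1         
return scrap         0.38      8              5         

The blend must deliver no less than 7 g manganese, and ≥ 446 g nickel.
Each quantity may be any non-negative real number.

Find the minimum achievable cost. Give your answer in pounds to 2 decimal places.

Treat it as an LP. Let x1 = kg of nickel briquettes, x2 = kg of scrap grade C, x3 = kg of ferrosilicon, x4 = kg of cast iron scrap, x5 = kg of steel scrap, x6 = kg of return scrap.
Minimize 27.42x1 + 0.48x2 + 2.4x3 + 0.58x4 + 0.51x5 + 0.38x6 with:
  10x2 + 3x3 + 6x4 + 7x5 + 8x6 ≥ 7   (manganese)
  998x1 + 3x2 + 1x4 + 1x5 + 5x6 ≥ 446   (nickel)
  x1, x2, x3, x4, x5, x6 ≥ 0.
The optimal basis is {nickel briquettes, return scrap}; scrap grade C, ferrosilicon, cast iron scrap, steel scrap drop out. There the manganese and nickel constraints are tight.
Solving gives x1 = 0.4425, x6 = 0.875.
Hence cost = 27.42·0.4425 + 0.38·0.875 = £12.4659.

£12.47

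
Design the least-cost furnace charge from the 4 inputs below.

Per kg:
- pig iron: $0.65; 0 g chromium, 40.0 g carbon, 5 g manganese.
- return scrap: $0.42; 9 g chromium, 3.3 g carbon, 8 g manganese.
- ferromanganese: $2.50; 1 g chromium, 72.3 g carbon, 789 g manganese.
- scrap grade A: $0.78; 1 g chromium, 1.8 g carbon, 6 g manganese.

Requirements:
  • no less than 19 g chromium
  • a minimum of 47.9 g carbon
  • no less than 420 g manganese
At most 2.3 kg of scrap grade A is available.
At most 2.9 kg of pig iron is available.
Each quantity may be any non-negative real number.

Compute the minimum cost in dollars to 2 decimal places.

$2.21

Treat it as an LP. Let x1 = kg of pig iron, x2 = kg of return scrap, x3 = kg of ferromanganese, x4 = kg of scrap grade A.
Minimize 0.65x1 + 0.42x2 + 2.5x3 + 0.78x4 with:
  9x2 + 1x3 + 1x4 ≥ 19   (chromium)
  40x1 + 3.3x2 + 72.3x3 + 1.8x4 ≥ 47.9   (carbon)
  5x1 + 8x2 + 789x3 + 6x4 ≥ 420   (manganese)
  x4 ≤ 2.3
  x1 ≤ 2.9
  x1, x2, x3, x4 ≥ 0.
The cheapest feasible vertex uses only pig iron, return scrap, ferromanganese; scrap grade A is not used. The chromium, carbon, manganese requirements are met with equality.
So pig iron = 0.1047 kg, return scrap = 2.054 kg, ferromanganese = 0.5108 kg.
Total cost: 0.65·0.1047 + 0.42·2.054 + 2.5·0.5108 = 2.2077.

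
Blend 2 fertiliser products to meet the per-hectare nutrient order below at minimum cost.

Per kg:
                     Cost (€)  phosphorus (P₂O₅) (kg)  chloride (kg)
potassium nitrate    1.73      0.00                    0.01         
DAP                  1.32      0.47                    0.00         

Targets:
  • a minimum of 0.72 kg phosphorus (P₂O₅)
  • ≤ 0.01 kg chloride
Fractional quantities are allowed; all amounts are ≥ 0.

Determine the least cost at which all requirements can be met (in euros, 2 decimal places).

€2.02

Treat it as an LP. Let x1 = kg of potassium nitrate, x2 = kg of DAP.
Minimise 1.73x1 + 1.32x2 s.t.:
  0.47x2 ≥ 0.72   (phosphorus (P₂O₅))
  0.01x1 ≤ 0.01   (chloride)
  x1, x2 ≥ 0.
The optimal basis is {DAP}; potassium nitrate drops out. Binding constraint: phosphorus (P₂O₅).
That vertex is x2 = 1.532.
Cost = 1.32·1.532 = 2.0222.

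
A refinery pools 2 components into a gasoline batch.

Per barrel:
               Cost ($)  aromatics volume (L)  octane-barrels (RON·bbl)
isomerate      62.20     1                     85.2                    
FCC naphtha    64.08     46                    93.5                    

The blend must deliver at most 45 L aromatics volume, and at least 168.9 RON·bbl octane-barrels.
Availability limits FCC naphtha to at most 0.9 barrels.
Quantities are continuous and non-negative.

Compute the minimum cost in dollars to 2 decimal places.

Let x1 = barrels of isomerate, x2 = barrels of FCC naphtha.
Minimize 62.2x1 + 64.08x2 s.t.:
  1x1 + 46x2 ≤ 45   (aromatics volume)
  85.2x1 + 93.5x2 ≥ 168.9   (octane-barrels)
  x2 ≤ 0.9
  x1, x2 ≥ 0.
Both inputs are positive at the optimum. There the octane-barrels and the FCC naphtha cap constraints are tight.
Solving gives x1 = 0.9947, x2 = 0.9.
Objective = 62.2·0.9947 + 64.08·0.9 = 119.5423.

$119.54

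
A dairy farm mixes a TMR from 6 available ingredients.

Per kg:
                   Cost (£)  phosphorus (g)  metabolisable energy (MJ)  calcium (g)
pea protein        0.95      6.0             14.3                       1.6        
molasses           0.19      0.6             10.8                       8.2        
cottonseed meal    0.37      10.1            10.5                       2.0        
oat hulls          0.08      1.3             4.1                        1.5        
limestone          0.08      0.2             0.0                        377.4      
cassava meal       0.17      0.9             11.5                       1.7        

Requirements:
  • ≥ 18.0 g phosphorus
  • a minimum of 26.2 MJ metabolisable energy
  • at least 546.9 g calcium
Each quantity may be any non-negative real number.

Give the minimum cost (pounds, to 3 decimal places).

£0.855

Let x1 = kg of pea protein, x2 = kg of molasses, x3 = kg of cottonseed meal, x4 = kg of oat hulls, x5 = kg of limestone, x6 = kg of cassava meal.
Minimise 0.95x1 + 0.19x2 + 0.37x3 + 0.08x4 + 0.08x5 + 0.17x6 subject to:
  6x1 + 0.6x2 + 10.1x3 + 1.3x4 + 0.2x5 + 0.9x6 ≥ 18   (phosphorus)
  14.3x1 + 10.8x2 + 10.5x3 + 4.1x4 + 11.5x6 ≥ 26.2   (metabolisable energy)
  1.6x1 + 8.2x2 + 2x3 + 1.5x4 + 377.4x5 + 1.7x6 ≥ 546.9   (calcium)
  x1, x2, x3, x4, x5, x6 ≥ 0.
The minimum-cost mix takes nothing from pea protein, molasses, cassava meal — only cottonseed meal, oat hulls, limestone. Binding constraints: phosphorus, metabolisable energy, calcium.
That vertex is x3 = 1.389, x4 = 2.832, x5 = 1.431.
Total cost: 0.37·1.389 + 0.08·2.832 + 0.08·1.431 = 0.85497.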